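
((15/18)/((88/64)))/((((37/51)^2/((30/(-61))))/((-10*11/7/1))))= 5202000/584563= 8.90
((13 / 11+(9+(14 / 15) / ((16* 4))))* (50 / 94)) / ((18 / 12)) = 269185 / 74448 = 3.62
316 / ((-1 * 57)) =-316 / 57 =-5.54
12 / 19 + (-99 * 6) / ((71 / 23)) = -258726 / 1349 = -191.79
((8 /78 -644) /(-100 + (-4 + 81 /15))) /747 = 125560 /14362569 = 0.01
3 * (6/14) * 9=81/7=11.57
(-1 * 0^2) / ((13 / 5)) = 0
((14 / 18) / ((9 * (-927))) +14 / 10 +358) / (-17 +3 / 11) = -185530543 / 8635005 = -21.49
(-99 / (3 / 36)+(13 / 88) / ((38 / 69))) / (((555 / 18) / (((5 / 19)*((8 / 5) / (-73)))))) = 2383065 / 10725671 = 0.22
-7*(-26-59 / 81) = 15155 / 81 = 187.10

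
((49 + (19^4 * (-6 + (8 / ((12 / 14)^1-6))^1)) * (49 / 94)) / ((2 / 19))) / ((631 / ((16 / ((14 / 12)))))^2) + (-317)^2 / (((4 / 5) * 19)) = 6126952121267 / 1422231092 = 4307.99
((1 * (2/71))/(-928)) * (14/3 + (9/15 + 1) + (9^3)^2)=-7971709/494160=-16.13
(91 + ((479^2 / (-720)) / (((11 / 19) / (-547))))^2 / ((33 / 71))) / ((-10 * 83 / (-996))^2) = 403721852297817014999 / 1437480000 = 280853891739.58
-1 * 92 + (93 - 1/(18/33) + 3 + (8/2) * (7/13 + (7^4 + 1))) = 749761/78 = 9612.32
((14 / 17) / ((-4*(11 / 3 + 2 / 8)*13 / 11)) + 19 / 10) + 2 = 400473 / 103870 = 3.86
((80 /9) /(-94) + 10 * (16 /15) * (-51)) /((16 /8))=-115076 /423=-272.05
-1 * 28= -28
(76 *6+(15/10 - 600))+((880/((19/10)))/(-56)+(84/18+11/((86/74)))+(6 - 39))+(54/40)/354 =-6868612607/40490520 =-169.64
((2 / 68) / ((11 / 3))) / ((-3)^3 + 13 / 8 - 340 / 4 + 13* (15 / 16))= -24 / 293777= -0.00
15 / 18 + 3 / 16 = 49 / 48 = 1.02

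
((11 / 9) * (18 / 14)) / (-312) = -11 / 2184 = -0.01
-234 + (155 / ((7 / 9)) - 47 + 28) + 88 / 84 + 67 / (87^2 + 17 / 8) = -9568294 / 181707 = -52.66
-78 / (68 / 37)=-1443 / 34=-42.44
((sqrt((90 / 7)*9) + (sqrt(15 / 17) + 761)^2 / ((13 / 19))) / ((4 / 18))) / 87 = 27*sqrt(70) / 406 + 43377*sqrt(255) / 6409 + 280584552 / 6409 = 43888.41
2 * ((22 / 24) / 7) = 11 / 42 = 0.26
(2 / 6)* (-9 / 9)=-1 / 3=-0.33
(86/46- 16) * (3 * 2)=-1950/23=-84.78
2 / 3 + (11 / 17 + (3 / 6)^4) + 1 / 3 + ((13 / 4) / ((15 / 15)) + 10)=4069 / 272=14.96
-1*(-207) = 207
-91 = -91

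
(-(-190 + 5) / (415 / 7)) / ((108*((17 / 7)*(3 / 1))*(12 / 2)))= 0.00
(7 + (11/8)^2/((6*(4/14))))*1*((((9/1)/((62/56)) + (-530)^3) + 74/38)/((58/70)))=-19099003993492325/13118208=-1455915624.56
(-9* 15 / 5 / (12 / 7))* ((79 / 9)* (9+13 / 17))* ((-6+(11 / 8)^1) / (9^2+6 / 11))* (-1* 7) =-130766251 / 243984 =-535.96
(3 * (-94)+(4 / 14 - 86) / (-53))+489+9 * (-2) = 70719 / 371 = 190.62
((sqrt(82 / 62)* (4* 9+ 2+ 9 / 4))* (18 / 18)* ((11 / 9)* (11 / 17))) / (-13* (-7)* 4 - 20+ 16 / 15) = 97405* sqrt(1271) / 32733024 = 0.11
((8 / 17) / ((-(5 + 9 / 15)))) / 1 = -10 / 119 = -0.08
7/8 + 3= 31/8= 3.88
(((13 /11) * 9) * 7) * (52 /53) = 42588 /583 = 73.05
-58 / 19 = -3.05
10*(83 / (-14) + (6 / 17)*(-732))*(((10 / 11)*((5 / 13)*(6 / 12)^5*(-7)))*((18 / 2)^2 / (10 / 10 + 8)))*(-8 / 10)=-14152275 / 9724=-1455.40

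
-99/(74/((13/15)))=-429/370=-1.16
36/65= 0.55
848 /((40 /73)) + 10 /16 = 61929 /40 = 1548.22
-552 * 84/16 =-2898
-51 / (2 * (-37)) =51 / 74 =0.69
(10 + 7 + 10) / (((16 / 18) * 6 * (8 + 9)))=81 / 272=0.30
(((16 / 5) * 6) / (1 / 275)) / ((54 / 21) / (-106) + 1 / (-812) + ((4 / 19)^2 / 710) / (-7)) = -29120670902400 / 140635219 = -207065.28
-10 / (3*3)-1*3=-37 / 9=-4.11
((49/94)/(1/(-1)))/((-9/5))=245/846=0.29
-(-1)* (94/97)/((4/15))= 3.63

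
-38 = -38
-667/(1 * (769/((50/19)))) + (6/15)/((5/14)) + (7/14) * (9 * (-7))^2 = 1448927191/730550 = 1983.34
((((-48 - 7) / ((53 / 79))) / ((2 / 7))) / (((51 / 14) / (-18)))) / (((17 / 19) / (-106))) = -48542340 / 289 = -167966.57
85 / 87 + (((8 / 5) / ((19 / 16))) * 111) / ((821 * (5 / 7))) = 41800547 / 33927825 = 1.23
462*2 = 924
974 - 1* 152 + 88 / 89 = 73246 / 89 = 822.99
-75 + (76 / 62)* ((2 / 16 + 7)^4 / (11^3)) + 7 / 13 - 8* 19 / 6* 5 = -655015832891 / 3295598592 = -198.75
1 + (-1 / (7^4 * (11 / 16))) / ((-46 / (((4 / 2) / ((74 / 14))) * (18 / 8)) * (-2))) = 3210805 / 3210823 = 1.00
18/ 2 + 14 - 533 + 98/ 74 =-18821/ 37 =-508.68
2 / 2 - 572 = -571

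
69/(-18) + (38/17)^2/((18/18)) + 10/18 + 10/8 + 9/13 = 495167/135252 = 3.66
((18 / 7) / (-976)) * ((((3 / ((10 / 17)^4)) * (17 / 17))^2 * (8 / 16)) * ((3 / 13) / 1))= -1695109058163 / 8881600000000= -0.19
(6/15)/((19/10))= 4/19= 0.21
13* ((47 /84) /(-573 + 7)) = -611 /47544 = -0.01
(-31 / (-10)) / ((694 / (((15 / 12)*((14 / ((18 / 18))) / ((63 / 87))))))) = 899 / 8328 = 0.11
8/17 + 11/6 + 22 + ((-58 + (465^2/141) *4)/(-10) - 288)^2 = 802131.29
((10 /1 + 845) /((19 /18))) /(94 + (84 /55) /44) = 490050 /56891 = 8.61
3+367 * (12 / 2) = 2205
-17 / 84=-0.20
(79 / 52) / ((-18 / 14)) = -553 / 468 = -1.18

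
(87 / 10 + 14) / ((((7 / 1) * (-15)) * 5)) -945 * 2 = -9922727 / 5250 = -1890.04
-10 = -10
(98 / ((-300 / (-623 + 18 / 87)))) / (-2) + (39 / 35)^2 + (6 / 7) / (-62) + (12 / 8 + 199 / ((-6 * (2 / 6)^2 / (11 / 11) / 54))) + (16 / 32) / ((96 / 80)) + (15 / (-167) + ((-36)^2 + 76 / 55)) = -60368737305841 / 4046084350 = -14920.29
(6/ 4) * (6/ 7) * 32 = 288/ 7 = 41.14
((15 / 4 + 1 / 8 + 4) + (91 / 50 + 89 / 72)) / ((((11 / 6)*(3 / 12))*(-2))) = -9838 / 825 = -11.92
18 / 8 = 9 / 4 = 2.25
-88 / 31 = -2.84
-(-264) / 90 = 2.93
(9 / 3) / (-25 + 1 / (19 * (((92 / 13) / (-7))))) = -1748 / 14597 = -0.12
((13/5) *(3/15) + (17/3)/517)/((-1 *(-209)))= 20588/8103975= 0.00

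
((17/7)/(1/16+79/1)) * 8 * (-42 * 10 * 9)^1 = -235008/253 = -928.89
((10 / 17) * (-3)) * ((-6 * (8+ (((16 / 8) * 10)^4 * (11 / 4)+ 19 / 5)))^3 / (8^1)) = 1725114785881918471398 / 425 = 4059093613839808168.00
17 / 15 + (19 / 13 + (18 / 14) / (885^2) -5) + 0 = -57140576 / 23757825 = -2.41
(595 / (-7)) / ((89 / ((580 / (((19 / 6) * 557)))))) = -295800 / 941887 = -0.31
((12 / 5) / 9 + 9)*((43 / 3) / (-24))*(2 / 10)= -5977 / 5400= -1.11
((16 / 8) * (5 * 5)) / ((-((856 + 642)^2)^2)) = -25 / 2517776976008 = -0.00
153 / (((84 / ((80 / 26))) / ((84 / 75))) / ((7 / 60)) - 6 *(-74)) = 714 / 3047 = 0.23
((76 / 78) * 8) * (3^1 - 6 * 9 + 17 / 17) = -15200 / 39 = -389.74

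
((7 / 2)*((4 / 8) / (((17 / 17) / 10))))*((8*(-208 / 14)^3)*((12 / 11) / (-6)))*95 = 4274483200 / 539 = 7930395.55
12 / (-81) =-4 / 27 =-0.15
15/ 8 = 1.88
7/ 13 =0.54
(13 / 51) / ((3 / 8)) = 0.68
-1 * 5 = -5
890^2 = 792100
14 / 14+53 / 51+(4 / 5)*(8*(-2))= -2744 / 255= -10.76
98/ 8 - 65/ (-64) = 849/ 64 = 13.27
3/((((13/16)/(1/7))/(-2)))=-96/91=-1.05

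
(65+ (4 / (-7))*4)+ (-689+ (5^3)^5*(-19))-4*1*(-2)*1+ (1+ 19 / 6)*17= -24353027366743 / 42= -579833984922.45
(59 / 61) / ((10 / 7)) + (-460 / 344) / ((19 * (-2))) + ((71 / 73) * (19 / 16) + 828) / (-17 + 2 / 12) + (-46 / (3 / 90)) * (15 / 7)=-309241634552331 / 102885496280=-3005.69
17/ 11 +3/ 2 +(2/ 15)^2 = 15163/ 4950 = 3.06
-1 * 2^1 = -2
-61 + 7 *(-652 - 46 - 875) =-11072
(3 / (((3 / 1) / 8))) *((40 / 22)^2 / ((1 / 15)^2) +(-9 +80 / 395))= 56207240 / 9559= 5880.03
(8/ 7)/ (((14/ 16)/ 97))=6208/ 49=126.69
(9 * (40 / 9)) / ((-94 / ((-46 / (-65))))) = -184 / 611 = -0.30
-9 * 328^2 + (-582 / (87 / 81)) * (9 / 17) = -968542.87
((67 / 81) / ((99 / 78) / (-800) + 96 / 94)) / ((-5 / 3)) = -13099840 / 26914923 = -0.49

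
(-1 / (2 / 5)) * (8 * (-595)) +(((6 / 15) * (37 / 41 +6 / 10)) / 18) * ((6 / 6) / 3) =329332808 / 27675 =11900.01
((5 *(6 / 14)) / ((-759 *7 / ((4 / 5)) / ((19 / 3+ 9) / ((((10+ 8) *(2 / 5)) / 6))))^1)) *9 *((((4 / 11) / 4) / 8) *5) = -25 / 11858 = -0.00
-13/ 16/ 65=-1/ 80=-0.01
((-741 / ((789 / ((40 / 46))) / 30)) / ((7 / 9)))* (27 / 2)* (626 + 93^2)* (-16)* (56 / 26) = 822195360000 / 6049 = 135922526.04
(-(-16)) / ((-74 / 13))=-104 / 37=-2.81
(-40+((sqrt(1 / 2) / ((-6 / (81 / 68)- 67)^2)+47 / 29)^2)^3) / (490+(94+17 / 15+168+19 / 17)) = -15563123656714893994748142597727959425596344923113359 / 536536536920187005816828795060602954440539099218750000+20956806124521000634173027304553684902479*sqrt(2) / 2445299713033822394078579220654712120046875000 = -0.03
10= 10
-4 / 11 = -0.36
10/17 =0.59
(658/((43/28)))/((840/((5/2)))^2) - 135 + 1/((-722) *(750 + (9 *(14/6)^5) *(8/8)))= -135.00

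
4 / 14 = 2 / 7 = 0.29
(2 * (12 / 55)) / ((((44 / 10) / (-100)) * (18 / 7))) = -1400 / 363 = -3.86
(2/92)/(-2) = -1/92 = -0.01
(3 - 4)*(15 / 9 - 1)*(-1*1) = 0.67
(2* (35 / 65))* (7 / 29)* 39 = 294 / 29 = 10.14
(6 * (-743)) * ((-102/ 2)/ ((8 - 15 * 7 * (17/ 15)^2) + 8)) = -3410370/ 1783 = -1912.71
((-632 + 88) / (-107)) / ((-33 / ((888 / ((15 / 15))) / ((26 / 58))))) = -305.19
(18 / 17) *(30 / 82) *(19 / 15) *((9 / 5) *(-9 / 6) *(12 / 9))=-6156 / 3485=-1.77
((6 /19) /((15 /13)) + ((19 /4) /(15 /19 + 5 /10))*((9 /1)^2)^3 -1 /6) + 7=27338752892 /13965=1957662.22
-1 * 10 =-10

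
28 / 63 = 4 / 9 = 0.44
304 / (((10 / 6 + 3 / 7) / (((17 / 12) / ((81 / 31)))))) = 70091 / 891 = 78.67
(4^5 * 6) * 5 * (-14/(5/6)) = -516096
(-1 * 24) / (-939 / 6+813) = -48 / 1313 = -0.04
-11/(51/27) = -99/17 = -5.82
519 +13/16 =8317/16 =519.81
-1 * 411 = -411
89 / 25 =3.56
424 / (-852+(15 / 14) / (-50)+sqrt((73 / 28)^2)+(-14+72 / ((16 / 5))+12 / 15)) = -3710 / 7351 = -0.50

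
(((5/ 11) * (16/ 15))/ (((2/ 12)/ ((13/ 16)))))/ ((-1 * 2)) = -13/ 11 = -1.18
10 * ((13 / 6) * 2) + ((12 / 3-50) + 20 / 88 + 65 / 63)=-1951 / 1386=-1.41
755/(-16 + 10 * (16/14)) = -5285/32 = -165.16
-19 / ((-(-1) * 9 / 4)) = -76 / 9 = -8.44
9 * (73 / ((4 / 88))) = 14454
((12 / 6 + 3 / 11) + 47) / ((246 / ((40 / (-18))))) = -5420 / 12177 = -0.45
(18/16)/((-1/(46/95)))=-207/380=-0.54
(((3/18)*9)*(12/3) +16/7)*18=1044/7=149.14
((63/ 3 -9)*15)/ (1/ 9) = 1620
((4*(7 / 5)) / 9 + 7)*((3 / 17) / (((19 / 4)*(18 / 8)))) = 5488 / 43605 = 0.13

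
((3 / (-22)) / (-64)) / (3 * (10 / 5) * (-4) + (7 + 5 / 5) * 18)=1 / 56320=0.00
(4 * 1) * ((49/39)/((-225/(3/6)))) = -0.01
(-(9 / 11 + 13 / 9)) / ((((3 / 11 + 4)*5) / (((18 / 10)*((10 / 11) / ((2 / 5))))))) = -224 / 517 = -0.43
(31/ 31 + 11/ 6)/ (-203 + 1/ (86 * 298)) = -217838/ 15607449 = -0.01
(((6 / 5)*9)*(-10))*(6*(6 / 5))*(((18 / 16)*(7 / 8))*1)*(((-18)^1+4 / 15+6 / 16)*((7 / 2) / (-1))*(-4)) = 74406843 / 400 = 186017.11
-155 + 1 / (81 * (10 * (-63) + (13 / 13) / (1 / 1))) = -7897096 / 50949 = -155.00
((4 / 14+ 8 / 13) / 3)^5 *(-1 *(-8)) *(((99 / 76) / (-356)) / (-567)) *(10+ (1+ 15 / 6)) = 10195345688 / 5983201486254447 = 0.00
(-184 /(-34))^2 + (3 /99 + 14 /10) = 1464764 /47685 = 30.72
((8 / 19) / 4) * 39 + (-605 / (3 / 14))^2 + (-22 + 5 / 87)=39529147445 / 4959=7971193.27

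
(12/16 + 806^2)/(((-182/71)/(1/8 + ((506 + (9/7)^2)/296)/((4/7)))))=-18457519473/23296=-792304.24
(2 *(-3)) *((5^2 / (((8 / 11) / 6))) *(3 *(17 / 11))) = -11475 / 2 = -5737.50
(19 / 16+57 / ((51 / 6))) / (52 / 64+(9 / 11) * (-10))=-23617 / 22049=-1.07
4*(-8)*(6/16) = -12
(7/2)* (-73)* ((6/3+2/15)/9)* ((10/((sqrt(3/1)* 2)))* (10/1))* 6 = -163520* sqrt(3)/27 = -10489.81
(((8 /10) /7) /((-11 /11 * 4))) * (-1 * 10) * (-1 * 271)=-542 /7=-77.43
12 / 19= 0.63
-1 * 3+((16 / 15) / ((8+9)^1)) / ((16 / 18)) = -249 / 85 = -2.93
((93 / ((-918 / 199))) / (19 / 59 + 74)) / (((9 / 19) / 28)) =-96816286 / 6038145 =-16.03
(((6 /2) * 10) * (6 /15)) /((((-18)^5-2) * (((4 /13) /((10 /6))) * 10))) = -13 /3779140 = -0.00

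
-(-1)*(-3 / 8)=-3 / 8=-0.38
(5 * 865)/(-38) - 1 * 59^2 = -136603/38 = -3594.82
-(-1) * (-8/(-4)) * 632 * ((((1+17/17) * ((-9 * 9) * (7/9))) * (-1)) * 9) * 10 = 14333760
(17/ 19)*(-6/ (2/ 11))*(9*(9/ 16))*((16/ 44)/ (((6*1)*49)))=-1377/ 7448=-0.18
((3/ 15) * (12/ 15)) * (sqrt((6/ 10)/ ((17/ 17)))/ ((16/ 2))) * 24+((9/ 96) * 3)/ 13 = 9/ 416+12 * sqrt(15)/ 125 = 0.39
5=5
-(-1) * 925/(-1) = -925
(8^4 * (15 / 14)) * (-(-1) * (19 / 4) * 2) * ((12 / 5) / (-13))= -700416 / 91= -7696.88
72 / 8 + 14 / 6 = 34 / 3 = 11.33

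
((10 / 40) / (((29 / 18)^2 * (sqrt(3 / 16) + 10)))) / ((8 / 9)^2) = 32805 / 2686154- 6561 * sqrt(3) / 21489232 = 0.01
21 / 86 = 0.24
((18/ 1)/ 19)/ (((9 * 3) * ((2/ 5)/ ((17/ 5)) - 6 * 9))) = -17/ 26106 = -0.00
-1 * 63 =-63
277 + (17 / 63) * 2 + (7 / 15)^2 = 437468 / 1575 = 277.76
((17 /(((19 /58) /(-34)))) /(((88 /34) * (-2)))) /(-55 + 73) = 142477 /7524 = 18.94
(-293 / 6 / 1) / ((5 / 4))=-586 / 15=-39.07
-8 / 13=-0.62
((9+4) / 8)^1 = 13 / 8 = 1.62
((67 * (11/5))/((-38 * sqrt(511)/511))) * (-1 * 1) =87.68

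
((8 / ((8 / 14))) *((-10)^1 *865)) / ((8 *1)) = -30275 / 2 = -15137.50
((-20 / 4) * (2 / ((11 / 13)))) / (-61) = 130 / 671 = 0.19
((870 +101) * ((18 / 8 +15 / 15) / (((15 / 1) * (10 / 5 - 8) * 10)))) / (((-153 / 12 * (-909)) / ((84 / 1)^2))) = -2474108 / 1158975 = -2.13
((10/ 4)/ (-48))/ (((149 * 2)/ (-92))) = 115/ 7152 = 0.02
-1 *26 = -26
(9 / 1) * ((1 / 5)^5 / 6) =0.00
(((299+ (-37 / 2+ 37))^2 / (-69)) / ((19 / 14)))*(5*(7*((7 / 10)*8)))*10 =-2766123500 / 1311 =-2109934.02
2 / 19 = 0.11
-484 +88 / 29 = -13948 / 29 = -480.97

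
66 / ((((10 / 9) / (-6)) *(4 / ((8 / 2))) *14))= -891 / 35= -25.46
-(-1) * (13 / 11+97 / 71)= 1990 / 781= 2.55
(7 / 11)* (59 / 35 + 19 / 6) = 1019 / 330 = 3.09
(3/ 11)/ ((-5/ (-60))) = 36/ 11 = 3.27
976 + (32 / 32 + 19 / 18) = 17605 / 18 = 978.06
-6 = -6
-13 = -13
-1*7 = -7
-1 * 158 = -158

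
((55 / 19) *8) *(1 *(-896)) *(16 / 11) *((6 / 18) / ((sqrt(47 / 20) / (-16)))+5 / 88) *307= -110028800 / 209+5633474560 *sqrt(235) / 2679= 31709279.78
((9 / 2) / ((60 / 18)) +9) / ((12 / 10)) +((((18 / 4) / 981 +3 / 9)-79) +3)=-175369 / 2616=-67.04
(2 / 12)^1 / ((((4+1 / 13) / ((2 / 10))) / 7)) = 91 / 1590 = 0.06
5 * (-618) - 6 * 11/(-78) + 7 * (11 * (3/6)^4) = -641543/208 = -3084.34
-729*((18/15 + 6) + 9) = -59049/5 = -11809.80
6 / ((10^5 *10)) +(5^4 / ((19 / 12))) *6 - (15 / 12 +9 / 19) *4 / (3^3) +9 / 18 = 607562751539 / 256500000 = 2368.67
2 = 2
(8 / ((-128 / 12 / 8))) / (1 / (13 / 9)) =-26 / 3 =-8.67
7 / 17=0.41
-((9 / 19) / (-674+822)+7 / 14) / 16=-1415 / 44992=-0.03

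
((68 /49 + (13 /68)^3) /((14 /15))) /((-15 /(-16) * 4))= 0.40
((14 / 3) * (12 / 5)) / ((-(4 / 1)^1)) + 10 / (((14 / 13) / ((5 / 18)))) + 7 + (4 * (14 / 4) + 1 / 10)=6577 / 315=20.88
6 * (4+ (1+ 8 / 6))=38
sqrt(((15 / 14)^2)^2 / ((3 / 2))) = 75 * sqrt(6) / 196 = 0.94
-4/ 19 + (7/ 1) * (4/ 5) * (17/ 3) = 8984/ 285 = 31.52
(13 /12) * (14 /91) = 1 /6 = 0.17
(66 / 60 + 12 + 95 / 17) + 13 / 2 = 2141 / 85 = 25.19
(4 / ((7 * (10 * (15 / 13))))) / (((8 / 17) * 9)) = 0.01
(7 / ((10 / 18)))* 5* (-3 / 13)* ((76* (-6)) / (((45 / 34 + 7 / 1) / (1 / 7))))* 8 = 3348864 / 3679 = 910.26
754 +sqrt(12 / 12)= 755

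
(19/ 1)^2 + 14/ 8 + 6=1475/ 4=368.75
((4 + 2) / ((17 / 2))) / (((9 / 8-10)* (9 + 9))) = -16 / 3621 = -0.00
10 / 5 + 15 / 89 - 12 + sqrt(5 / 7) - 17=-2388 / 89 + sqrt(35) / 7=-25.99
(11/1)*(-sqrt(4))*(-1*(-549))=-12078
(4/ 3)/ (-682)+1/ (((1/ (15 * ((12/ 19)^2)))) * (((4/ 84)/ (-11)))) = -510436802/ 369303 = -1382.16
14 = 14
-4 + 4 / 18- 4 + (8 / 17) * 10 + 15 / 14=-4285 / 2142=-2.00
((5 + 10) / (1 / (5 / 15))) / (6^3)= 5 / 216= 0.02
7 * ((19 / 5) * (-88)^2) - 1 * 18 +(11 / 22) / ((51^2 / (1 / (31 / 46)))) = 205972.40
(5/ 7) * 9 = 45/ 7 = 6.43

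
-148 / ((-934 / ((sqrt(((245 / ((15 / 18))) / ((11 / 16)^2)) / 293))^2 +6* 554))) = 8726156664 / 16556551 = 527.05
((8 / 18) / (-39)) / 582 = -2 / 102141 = -0.00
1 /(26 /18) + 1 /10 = 103 /130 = 0.79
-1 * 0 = 0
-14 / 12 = -7 / 6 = -1.17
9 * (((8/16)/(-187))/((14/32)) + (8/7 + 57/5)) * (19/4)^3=5065213743/418880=12092.28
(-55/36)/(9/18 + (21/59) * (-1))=-3245/306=-10.60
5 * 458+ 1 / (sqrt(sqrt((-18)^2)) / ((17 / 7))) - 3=17 * sqrt(2) / 42+ 2287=2287.57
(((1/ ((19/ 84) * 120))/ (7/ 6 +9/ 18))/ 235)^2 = 441/ 49840562500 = 0.00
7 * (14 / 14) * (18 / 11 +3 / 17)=12.69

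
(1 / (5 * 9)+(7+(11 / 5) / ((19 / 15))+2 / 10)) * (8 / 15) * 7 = 85792 / 2565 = 33.45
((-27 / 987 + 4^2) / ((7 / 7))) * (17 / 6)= 89335 / 1974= 45.26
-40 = -40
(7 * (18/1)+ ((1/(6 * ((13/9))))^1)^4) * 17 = 978843969/456976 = 2142.00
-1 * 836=-836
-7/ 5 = -1.40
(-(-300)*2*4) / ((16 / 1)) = 150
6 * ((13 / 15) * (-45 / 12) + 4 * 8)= 345 / 2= 172.50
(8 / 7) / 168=1 / 147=0.01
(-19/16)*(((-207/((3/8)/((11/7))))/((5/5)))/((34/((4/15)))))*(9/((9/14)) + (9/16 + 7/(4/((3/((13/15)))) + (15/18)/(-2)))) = 194.19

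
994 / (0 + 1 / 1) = 994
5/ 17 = 0.29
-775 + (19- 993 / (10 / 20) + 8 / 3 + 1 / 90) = -246539 / 90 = -2739.32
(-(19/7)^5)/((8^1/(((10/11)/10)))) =-1.67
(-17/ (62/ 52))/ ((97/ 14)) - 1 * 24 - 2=-84370/ 3007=-28.06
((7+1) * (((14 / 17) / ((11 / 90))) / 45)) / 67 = 224 / 12529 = 0.02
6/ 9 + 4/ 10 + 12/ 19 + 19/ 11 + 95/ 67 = 1017338/ 210045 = 4.84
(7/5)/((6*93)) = 7/2790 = 0.00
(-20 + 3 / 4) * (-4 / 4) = 77 / 4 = 19.25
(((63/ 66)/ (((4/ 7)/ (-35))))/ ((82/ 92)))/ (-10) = 23667/ 3608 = 6.56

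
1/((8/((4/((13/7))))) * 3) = 7/78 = 0.09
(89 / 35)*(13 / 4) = 1157 / 140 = 8.26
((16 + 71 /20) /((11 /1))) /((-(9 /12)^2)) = -1564 /495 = -3.16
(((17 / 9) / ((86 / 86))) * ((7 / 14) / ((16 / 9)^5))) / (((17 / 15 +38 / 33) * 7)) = 18403605 / 5534384128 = 0.00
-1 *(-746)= 746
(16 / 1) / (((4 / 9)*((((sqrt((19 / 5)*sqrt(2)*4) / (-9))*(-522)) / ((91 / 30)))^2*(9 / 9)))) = 0.00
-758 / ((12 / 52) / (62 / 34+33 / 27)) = -4591964 / 459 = -10004.28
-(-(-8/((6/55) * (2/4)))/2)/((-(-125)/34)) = -1496/75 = -19.95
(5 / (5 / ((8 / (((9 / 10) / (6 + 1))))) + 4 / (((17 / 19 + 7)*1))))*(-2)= -84000 / 4931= -17.04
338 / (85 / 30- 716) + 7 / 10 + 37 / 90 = 24538 / 38511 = 0.64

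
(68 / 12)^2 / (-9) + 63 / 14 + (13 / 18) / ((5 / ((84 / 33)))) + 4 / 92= 1.34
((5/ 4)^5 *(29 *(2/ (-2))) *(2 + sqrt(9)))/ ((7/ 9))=-4078125/ 7168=-568.93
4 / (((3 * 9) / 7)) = 28 / 27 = 1.04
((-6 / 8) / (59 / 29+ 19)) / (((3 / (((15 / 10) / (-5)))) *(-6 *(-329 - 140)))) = 29 / 22887200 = 0.00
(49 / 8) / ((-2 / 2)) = -49 / 8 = -6.12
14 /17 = 0.82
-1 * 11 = -11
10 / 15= 2 / 3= 0.67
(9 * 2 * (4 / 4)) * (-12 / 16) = -27 / 2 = -13.50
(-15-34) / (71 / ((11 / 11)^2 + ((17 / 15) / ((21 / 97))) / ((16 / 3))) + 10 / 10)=-163121 / 122609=-1.33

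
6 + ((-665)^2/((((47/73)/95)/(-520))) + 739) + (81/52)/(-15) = -33930888510.42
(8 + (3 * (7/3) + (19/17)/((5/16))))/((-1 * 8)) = -1579/680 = -2.32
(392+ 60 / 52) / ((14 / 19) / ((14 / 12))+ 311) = 97109 / 76973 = 1.26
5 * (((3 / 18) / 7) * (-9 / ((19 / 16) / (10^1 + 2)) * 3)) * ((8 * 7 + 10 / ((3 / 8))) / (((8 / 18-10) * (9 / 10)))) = 312.22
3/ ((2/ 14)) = 21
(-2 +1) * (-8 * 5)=40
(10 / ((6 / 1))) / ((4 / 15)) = 25 / 4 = 6.25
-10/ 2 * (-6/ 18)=5/ 3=1.67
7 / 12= 0.58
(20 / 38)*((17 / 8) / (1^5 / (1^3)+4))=17 / 76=0.22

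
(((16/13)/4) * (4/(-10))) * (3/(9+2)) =-24/715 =-0.03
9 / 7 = 1.29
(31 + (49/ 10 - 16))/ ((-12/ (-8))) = 199/ 15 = 13.27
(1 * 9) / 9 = 1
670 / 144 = 335 / 72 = 4.65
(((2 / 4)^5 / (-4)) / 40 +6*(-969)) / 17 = -342.00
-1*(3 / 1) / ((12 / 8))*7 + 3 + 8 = -3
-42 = -42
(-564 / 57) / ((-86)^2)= -47 / 35131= -0.00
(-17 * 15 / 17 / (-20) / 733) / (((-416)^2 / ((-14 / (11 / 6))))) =-63 / 1395350528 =-0.00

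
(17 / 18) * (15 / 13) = 85 / 78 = 1.09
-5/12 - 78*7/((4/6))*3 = -29489/12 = -2457.42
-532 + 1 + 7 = -524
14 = 14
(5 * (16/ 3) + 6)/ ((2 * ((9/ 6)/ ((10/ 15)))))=196/ 27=7.26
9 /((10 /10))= 9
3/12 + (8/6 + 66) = 811/12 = 67.58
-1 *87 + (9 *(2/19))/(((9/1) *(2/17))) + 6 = -1522/19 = -80.11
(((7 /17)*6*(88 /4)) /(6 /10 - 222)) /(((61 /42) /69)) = -495880 /42517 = -11.66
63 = 63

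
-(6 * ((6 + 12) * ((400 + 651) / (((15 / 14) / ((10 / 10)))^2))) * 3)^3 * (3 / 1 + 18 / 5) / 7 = -1922647928280229269504 / 78125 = -24609893481986934.65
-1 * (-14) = 14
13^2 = 169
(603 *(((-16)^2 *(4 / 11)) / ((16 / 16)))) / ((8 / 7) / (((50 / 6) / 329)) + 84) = 1286400 / 2959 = 434.74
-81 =-81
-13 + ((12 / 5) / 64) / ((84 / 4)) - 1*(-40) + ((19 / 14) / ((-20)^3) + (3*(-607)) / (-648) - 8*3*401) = -29012825113 / 3024000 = -9594.19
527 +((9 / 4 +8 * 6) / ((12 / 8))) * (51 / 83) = 547.58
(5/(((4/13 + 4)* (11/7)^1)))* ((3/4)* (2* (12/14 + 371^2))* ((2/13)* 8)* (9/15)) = 8671437/77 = 112616.06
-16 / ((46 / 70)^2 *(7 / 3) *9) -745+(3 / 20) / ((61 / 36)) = -361417226 / 484035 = -746.68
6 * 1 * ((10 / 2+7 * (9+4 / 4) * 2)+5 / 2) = 885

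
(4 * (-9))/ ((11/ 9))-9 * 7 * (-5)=3141/ 11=285.55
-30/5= -6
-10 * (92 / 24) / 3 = -115 / 9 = -12.78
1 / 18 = 0.06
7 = 7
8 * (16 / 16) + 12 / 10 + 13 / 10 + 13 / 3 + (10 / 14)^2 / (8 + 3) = 48121 / 3234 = 14.88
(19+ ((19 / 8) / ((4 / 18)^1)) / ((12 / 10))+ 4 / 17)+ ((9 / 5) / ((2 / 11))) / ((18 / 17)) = 101977 / 2720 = 37.49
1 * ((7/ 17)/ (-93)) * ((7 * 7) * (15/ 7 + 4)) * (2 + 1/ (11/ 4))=-54782/ 17391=-3.15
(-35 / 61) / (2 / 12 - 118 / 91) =19110 / 37637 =0.51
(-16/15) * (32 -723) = 11056/15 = 737.07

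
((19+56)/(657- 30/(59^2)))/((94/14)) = 609175/35829463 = 0.02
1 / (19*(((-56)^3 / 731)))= -731 / 3336704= -0.00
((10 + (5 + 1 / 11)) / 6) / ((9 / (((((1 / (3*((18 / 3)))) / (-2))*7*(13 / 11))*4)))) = -7553 / 29403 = -0.26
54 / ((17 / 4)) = 216 / 17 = 12.71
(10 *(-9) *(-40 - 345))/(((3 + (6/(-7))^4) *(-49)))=-565950/2833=-199.77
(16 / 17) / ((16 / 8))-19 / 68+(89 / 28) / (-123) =2420 / 14637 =0.17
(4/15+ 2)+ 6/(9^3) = 2764/1215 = 2.27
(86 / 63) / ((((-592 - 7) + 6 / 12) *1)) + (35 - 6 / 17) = 44414155 / 1281987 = 34.64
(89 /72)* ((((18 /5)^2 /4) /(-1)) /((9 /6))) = -267 /100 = -2.67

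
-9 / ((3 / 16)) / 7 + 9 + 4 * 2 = 71 / 7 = 10.14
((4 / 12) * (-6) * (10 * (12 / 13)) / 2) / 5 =-24 / 13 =-1.85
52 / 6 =26 / 3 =8.67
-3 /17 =-0.18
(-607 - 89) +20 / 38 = -13214 / 19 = -695.47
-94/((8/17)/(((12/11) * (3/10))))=-7191/110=-65.37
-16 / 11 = -1.45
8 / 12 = 2 / 3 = 0.67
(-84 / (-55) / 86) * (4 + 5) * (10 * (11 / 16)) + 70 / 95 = 5999 / 3268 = 1.84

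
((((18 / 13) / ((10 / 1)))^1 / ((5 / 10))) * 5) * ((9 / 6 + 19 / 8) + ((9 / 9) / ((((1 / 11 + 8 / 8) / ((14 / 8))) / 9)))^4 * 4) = 25627138281 / 106496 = 240639.44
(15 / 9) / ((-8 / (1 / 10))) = -1 / 48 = -0.02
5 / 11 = 0.45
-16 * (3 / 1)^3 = -432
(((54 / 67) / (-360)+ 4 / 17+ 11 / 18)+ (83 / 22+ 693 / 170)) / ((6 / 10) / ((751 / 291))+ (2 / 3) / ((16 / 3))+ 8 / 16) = 29447384398 / 2904610599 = 10.14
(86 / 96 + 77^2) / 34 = 174.41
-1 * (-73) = 73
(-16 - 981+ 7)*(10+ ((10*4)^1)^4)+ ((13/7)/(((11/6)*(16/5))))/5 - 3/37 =-57764270441205/22792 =-2534409900.02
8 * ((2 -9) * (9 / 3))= -168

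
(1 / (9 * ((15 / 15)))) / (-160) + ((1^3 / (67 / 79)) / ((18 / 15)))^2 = 2078837 / 2154720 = 0.96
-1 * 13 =-13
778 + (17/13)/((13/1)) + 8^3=218027/169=1290.10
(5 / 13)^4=625 / 28561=0.02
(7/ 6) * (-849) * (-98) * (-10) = -970690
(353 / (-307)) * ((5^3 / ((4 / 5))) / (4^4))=-220625 / 314368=-0.70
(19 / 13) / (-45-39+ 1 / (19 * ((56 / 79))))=-20216 / 1160861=-0.02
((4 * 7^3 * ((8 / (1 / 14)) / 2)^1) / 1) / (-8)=-9604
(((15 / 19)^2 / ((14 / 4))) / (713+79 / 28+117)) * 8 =1600 / 935351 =0.00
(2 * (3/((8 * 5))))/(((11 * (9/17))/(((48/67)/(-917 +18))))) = -68/3312815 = -0.00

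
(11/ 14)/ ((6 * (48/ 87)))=319/ 1344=0.24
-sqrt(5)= -2.24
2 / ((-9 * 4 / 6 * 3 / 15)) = -5 / 3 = -1.67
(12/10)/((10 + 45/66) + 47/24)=1584/16685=0.09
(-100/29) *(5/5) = -100/29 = -3.45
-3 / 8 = -0.38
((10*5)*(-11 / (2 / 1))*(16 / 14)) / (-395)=440 / 553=0.80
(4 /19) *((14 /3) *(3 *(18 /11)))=1008 /209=4.82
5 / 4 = 1.25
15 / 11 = 1.36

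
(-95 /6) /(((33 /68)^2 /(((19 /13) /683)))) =-4173160 /29007693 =-0.14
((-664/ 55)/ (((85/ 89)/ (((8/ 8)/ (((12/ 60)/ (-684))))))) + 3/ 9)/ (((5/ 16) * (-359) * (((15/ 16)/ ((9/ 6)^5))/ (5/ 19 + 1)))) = -628642565568/ 159440875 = -3942.79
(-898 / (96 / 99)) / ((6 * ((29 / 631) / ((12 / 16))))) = -9349527 / 3712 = -2518.73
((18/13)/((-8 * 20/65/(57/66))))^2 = 29241/123904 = 0.24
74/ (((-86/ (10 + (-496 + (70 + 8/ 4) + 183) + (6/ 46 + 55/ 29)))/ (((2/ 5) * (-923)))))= -2086284590/ 28681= -72741.00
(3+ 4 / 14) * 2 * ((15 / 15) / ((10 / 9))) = 207 / 35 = 5.91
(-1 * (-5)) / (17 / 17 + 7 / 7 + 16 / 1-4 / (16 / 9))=20 / 63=0.32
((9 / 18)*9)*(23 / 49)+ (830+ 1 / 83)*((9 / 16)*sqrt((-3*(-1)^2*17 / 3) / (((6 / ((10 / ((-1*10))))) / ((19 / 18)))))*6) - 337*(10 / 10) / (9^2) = -16259 / 7938+ 206673*sqrt(969) / 1328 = 4842.44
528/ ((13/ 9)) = 4752/ 13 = 365.54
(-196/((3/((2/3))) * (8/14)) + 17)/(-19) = 533/171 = 3.12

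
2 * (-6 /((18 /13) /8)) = -208 /3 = -69.33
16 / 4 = 4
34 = 34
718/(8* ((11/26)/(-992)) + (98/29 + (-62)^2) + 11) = 67130128/360742713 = 0.19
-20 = -20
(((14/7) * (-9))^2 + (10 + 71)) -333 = 72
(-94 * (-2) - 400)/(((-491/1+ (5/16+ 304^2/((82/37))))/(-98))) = 0.50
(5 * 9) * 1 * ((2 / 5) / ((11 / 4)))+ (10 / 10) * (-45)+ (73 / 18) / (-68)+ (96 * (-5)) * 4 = -26369435 / 13464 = -1958.51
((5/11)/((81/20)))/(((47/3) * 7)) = 100/97713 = 0.00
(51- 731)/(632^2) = -85/49928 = -0.00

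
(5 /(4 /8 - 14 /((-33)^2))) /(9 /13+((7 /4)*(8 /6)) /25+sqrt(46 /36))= -5422131000 /444156881+1150256250*sqrt(46) /444156881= 5.36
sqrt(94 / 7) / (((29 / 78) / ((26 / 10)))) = 25.63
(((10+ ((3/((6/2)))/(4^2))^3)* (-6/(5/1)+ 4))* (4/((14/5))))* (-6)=-122883/512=-240.01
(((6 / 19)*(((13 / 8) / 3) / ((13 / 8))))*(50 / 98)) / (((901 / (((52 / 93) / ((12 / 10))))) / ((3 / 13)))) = 0.00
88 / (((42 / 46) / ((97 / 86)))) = 98164 / 903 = 108.71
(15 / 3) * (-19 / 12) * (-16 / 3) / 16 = 2.64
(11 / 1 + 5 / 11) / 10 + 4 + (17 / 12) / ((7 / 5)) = 28447 / 4620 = 6.16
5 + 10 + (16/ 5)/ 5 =391/ 25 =15.64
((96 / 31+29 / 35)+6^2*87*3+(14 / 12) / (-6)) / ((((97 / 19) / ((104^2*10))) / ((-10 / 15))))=-75451510603456 / 568323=-132761670.04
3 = 3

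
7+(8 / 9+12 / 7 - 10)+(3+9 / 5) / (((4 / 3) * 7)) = 37 / 315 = 0.12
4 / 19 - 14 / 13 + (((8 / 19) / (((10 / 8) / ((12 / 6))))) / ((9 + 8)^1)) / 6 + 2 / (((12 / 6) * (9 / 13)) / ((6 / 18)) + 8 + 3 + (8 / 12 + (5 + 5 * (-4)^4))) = -1371213949 / 1597677510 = -0.86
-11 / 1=-11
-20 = -20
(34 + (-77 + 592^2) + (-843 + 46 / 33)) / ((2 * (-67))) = -2608.80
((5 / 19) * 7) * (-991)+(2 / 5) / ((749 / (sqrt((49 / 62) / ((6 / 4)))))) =-34685 / 19+2 * sqrt(93) / 49755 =-1825.53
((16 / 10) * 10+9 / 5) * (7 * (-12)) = -7476 / 5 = -1495.20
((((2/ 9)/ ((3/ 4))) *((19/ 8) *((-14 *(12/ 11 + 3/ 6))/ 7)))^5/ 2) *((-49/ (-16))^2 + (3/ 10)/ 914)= -263.91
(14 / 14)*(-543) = -543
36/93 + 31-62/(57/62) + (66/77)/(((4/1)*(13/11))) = -11535635/321594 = -35.87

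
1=1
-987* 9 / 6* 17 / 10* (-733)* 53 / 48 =651847371 / 320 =2037023.03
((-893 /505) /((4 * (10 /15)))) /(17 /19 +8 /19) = -50901 /101000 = -0.50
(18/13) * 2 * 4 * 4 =44.31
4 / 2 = 2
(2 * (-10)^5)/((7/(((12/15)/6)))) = -80000/21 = -3809.52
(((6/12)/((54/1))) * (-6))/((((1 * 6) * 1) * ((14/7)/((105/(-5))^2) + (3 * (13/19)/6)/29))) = -26999/47622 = -0.57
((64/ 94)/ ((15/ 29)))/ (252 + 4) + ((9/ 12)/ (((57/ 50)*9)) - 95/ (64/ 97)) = -370103551/ 2571840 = -143.91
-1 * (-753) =753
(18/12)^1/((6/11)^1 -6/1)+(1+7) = 309/40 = 7.72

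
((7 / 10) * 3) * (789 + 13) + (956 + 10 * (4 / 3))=2653.53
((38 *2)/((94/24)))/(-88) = -114/517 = -0.22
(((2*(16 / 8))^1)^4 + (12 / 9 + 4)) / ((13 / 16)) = 12544 / 39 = 321.64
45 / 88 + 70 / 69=9265 / 6072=1.53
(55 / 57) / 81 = 55 / 4617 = 0.01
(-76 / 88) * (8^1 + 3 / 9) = -475 / 66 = -7.20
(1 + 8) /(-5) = -9 /5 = -1.80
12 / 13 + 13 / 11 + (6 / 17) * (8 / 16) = 5546 / 2431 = 2.28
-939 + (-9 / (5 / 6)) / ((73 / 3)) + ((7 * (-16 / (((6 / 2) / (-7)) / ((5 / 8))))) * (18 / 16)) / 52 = -71054301 / 75920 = -935.91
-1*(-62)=62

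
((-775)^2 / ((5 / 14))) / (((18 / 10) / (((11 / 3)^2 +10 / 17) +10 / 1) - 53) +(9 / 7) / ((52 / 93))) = -363048595000 / 10928837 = -33219.33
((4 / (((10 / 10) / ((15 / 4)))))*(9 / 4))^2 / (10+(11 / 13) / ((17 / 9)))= 4027725 / 36944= 109.02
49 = 49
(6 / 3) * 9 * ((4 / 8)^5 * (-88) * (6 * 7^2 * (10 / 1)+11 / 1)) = -292149 / 2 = -146074.50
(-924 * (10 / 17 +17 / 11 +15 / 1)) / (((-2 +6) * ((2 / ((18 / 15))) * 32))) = -74.21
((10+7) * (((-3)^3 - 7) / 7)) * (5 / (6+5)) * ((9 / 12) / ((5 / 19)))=-16473 / 154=-106.97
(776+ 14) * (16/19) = 12640/19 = 665.26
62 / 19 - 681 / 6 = -4189 / 38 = -110.24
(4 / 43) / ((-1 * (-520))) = 1 / 5590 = 0.00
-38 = -38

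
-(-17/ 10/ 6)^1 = 17/ 60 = 0.28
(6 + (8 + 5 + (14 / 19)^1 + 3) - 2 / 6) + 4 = 1505 / 57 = 26.40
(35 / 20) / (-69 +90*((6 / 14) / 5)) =-49 / 1716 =-0.03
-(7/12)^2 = -49/144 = -0.34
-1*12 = -12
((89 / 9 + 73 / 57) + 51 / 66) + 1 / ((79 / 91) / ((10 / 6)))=13.86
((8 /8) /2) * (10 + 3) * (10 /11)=65 /11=5.91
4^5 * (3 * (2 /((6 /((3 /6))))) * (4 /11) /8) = 256 /11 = 23.27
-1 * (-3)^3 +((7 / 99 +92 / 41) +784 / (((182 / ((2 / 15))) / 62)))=17129452 / 263835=64.92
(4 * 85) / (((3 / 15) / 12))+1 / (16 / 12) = 81603 / 4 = 20400.75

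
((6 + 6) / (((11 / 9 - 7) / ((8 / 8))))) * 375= -10125 / 13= -778.85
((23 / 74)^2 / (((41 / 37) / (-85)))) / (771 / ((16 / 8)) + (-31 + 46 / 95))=-4271675 / 204634198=-0.02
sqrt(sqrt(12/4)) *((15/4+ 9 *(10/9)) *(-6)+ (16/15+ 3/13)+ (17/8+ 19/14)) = -102.29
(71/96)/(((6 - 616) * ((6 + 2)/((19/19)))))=-71/468480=-0.00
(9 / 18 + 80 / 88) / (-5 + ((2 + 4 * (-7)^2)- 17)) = 31 / 3872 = 0.01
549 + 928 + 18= 1495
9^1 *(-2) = -18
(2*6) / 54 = 2 / 9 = 0.22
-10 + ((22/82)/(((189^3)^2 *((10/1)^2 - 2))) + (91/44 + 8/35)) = -155184110837816998631/20145286242117354780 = -7.70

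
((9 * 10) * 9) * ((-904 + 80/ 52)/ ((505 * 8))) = -237573/ 1313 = -180.94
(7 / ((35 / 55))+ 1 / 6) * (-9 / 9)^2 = 67 / 6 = 11.17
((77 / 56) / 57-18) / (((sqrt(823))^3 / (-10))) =40985 *sqrt(823) / 154431012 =0.01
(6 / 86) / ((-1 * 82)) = -0.00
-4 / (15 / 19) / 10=-38 / 75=-0.51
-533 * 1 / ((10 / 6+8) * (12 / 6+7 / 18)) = -28782 / 1247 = -23.08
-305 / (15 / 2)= -122 / 3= -40.67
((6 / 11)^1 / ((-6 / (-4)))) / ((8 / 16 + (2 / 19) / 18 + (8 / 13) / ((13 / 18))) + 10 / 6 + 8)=231192 / 7009189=0.03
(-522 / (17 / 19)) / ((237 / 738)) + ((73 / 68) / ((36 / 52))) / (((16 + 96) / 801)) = -1086370525 / 601664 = -1805.61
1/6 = 0.17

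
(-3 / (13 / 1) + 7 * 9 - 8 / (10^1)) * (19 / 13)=76532 / 845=90.57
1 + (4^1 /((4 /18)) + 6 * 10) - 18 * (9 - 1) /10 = 323 /5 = 64.60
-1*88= -88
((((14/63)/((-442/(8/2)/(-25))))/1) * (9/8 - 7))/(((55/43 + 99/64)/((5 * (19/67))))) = -153596000/1036386351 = -0.15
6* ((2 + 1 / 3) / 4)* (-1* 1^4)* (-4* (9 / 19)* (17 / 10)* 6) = 67.64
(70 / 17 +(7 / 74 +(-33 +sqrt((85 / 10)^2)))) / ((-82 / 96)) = 612528 / 25789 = 23.75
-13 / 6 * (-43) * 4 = 1118 / 3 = 372.67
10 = 10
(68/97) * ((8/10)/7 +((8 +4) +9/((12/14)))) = 53822/3395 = 15.85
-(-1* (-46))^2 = -2116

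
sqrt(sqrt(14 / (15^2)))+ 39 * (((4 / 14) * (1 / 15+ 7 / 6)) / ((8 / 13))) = 14^(1 / 4) * sqrt(15) / 15+ 6253 / 280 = 22.83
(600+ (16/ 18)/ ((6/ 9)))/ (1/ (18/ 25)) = 10824/ 25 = 432.96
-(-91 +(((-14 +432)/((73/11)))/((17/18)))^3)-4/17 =-566749969975985/1911240521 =-296535.14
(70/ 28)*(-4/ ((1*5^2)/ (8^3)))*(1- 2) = 1024/ 5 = 204.80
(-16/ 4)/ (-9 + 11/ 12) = 48/ 97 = 0.49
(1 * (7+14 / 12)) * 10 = 245 / 3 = 81.67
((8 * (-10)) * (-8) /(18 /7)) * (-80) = -179200 /9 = -19911.11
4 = 4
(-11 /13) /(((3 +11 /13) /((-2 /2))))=11 /50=0.22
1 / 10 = 0.10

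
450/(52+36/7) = 63/8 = 7.88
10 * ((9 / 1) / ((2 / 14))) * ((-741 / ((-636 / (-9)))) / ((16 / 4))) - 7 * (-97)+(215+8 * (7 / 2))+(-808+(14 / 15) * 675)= -384789 / 424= -907.52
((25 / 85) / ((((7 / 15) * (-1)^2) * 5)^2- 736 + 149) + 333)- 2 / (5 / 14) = 145656761 / 444890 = 327.40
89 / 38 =2.34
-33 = -33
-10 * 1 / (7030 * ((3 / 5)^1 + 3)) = -0.00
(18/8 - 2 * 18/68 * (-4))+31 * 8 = 17161/68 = 252.37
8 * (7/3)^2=392/9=43.56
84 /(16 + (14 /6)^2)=756 /193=3.92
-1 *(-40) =40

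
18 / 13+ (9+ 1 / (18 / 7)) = 2521 / 234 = 10.77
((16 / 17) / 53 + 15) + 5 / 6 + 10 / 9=275093 / 16218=16.96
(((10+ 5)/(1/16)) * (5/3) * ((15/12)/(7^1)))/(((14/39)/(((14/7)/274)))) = 1.45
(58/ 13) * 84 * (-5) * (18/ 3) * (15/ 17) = -2192400/ 221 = -9920.36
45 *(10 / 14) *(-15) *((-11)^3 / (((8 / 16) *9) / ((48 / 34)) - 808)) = -71874000 / 90139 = -797.37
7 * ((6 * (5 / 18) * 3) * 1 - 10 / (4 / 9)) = -245 / 2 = -122.50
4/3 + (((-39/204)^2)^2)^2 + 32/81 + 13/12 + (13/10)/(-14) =3523816563844816243/1296057784417320960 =2.72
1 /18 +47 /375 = 407 /2250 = 0.18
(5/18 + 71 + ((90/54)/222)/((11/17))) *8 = 2089064/3663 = 570.32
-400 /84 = -100 /21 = -4.76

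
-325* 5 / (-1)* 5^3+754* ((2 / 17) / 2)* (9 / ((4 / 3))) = 6916429 / 34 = 203424.38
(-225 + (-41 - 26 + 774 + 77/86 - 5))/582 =41099/50052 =0.82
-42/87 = -14/29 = -0.48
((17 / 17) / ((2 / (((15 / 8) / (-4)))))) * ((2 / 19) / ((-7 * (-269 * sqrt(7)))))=-15 * sqrt(7) / 8014048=-0.00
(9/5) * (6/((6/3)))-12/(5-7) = 57/5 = 11.40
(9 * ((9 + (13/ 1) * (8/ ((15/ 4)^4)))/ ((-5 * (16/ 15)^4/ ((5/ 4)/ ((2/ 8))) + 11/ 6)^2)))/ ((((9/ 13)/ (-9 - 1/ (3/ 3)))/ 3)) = -38085614775000/ 2976029809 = -12797.46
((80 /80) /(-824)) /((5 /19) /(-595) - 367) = 2261 /683745312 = 0.00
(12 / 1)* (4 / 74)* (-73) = -1752 / 37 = -47.35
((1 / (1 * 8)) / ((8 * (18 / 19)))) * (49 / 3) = 0.27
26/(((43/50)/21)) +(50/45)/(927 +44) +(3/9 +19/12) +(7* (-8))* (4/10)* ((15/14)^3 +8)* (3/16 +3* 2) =-473194180091/736522920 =-642.47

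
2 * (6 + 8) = 28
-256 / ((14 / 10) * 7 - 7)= -640 / 7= -91.43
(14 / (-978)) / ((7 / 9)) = -3 / 163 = -0.02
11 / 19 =0.58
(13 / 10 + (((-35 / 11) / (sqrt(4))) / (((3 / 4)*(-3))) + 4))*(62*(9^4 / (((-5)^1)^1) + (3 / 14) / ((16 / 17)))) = -90298611671 / 184800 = -488628.85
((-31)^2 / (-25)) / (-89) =961 / 2225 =0.43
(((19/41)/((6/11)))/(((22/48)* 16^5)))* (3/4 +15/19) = 117/42991616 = 0.00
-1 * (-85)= 85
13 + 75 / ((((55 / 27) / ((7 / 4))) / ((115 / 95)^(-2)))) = 56.97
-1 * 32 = -32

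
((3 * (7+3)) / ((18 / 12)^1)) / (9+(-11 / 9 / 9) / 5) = 4050 / 1817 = 2.23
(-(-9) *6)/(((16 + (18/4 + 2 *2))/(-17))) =-37.47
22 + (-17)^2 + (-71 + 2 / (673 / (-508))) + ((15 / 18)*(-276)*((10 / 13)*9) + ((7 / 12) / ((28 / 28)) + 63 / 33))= -1560601915 / 1154868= -1351.32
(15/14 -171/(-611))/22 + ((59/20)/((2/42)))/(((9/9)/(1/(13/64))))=287030019/940940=305.05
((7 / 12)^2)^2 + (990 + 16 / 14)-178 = 118046119 / 145152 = 813.26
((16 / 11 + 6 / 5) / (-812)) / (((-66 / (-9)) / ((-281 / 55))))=61539 / 27019300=0.00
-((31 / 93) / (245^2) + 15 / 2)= -2701127 / 360150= -7.50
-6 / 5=-1.20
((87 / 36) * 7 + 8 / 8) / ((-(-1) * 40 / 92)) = 989 / 24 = 41.21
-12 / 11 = -1.09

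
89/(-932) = -89/932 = -0.10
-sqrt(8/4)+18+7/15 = 277/15 - sqrt(2) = 17.05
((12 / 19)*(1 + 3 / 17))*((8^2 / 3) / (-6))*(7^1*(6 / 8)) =-4480 / 323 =-13.87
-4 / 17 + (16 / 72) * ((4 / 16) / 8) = -0.23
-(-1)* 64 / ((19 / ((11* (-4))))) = -2816 / 19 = -148.21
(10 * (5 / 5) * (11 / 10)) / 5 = 11 / 5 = 2.20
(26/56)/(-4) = -13/112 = -0.12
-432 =-432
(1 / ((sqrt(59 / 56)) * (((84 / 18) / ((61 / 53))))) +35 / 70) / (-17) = -1 / 34-183 * sqrt(826) / 372113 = -0.04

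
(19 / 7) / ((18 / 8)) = 1.21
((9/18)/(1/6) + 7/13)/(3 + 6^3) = 46/2847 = 0.02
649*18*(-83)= -969606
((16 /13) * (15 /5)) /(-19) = -48 /247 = -0.19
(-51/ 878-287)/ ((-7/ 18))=2268333/ 3073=738.15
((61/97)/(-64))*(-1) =61/6208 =0.01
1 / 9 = 0.11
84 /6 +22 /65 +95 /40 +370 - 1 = 200571 /520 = 385.71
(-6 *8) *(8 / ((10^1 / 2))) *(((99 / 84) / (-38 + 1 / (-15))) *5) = 47520 / 3997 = 11.89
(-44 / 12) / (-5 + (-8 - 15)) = 11 / 84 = 0.13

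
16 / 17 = 0.94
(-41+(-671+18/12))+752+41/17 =1493/34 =43.91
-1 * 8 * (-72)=576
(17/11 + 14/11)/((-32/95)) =-2945/352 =-8.37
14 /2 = 7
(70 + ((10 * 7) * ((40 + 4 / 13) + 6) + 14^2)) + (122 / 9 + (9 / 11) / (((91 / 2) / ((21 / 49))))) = 222051238 / 63063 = 3521.10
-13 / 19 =-0.68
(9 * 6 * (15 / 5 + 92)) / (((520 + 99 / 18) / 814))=8351640 / 1051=7946.37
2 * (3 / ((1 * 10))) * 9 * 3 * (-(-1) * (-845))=-13689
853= 853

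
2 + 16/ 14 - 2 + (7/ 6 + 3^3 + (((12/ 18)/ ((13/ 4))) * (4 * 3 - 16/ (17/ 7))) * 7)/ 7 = 8323/ 1326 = 6.28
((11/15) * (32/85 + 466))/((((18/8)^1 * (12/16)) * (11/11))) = 2325664/11475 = 202.67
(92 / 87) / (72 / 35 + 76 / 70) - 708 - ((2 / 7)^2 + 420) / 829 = -27529621202 / 38874297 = -708.17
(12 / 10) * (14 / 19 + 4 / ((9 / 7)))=1316 / 285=4.62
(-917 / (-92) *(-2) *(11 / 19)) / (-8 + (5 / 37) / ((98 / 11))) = 18287731 / 12652461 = 1.45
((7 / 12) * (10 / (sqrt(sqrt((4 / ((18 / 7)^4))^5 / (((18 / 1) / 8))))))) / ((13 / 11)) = 120.15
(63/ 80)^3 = 0.49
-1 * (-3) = 3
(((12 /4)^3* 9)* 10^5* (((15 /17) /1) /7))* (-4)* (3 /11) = -3341482.05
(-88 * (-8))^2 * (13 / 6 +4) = 9168896 / 3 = 3056298.67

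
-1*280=-280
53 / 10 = 5.30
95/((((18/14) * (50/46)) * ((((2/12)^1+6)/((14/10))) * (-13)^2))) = 42826/468975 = 0.09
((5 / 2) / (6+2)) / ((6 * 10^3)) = 1 / 19200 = 0.00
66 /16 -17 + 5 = -63 /8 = -7.88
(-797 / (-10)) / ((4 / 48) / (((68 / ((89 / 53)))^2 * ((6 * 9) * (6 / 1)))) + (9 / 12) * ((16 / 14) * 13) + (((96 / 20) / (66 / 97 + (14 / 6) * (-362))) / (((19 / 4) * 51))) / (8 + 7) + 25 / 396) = 1129839779142342576000 / 158857841042071480469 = 7.11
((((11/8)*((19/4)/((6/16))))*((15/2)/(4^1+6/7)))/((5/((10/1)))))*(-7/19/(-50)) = 539/1360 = 0.40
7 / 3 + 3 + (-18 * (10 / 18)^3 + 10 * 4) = 3422 / 81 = 42.25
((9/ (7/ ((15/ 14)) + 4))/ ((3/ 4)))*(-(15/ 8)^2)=-10125/ 2528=-4.01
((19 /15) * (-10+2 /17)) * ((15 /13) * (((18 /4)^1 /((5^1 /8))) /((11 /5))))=-114912 /2431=-47.27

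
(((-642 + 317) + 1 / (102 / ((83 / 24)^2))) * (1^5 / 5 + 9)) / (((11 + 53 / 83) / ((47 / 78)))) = -74460380411 / 481178880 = -154.75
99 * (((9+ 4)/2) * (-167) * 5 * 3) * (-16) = 25791480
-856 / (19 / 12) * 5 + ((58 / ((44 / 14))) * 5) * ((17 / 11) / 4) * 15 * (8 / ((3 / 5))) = 10177690 / 2299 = 4427.01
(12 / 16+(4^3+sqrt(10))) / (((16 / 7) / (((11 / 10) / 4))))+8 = 77 * sqrt(10) / 640+40423 / 2560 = 16.17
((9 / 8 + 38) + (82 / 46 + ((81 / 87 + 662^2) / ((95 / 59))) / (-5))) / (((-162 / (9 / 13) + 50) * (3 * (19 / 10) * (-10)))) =-137866337743 / 26582884800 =-5.19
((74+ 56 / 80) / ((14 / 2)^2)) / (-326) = -747 / 159740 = -0.00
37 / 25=1.48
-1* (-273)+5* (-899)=-4222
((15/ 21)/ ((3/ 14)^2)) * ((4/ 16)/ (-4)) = -35/ 36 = -0.97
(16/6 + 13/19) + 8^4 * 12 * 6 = 16810175/57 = 294915.35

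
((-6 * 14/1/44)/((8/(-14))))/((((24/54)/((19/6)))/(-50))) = -209475/176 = -1190.20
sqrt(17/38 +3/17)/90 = sqrt(260338)/58140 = 0.01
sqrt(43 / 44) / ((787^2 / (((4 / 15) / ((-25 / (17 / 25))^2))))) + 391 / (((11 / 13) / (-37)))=-188071 / 11 + 578*sqrt(473) / 39920267578125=-17097.36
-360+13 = -347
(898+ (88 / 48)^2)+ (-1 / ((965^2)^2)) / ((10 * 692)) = 48680684243685481241 / 54007970438925000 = 901.36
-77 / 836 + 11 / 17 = 717 / 1292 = 0.55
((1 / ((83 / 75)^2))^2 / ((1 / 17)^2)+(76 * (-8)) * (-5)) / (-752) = -153417436465 / 35688657392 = -4.30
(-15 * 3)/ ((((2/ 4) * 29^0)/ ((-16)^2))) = -23040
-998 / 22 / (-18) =499 / 198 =2.52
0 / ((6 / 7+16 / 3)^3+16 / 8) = 0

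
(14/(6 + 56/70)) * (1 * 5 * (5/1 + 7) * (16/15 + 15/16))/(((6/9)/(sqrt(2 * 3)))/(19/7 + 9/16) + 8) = 61222211505/1978098784-129747345 * sqrt(6)/989049392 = 30.63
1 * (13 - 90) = -77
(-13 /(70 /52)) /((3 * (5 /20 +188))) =-1352 /79065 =-0.02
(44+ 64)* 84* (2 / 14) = 1296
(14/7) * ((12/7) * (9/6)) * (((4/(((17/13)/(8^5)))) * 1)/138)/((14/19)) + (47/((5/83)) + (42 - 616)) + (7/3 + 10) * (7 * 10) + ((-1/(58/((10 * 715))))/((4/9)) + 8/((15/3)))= 5863.15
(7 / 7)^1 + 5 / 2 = 7 / 2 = 3.50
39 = 39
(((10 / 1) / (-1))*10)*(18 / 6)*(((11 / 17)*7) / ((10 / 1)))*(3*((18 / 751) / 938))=-8910 / 855389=-0.01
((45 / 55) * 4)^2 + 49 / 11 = 1835 / 121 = 15.17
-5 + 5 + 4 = 4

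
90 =90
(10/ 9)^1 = 10/ 9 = 1.11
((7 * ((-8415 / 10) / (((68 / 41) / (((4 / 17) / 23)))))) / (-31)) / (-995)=-0.00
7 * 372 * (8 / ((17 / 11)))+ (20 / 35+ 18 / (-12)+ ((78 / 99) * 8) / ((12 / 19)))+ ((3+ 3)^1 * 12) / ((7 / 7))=319514401 / 23562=13560.58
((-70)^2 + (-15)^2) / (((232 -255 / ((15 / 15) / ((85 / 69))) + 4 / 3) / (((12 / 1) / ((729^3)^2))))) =-18860 / 3719011519025644887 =-0.00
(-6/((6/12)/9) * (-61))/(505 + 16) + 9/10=70569/5210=13.54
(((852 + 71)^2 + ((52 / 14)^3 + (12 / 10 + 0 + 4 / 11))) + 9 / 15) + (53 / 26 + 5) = 417892302427 / 490490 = 851989.44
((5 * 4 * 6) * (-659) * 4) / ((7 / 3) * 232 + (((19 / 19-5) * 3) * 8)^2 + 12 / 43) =-10201320 / 314683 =-32.42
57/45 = 19/15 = 1.27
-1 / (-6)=1 / 6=0.17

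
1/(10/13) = 13/10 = 1.30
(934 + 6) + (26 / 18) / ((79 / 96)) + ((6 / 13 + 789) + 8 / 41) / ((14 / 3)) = 1964739209 / 1768494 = 1110.97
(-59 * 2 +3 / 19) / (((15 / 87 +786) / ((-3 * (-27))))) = -5259411 / 433181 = -12.14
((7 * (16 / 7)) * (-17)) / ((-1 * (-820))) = -68 / 205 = -0.33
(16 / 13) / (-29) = -0.04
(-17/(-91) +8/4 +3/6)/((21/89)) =14507/1274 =11.39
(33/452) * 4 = 0.29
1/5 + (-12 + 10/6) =-10.13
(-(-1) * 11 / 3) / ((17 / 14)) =154 / 51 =3.02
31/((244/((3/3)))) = 31/244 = 0.13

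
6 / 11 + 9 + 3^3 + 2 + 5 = 479 / 11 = 43.55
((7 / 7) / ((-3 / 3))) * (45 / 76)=-45 / 76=-0.59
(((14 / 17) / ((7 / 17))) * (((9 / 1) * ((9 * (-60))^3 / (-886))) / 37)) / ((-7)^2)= 1417176000 / 803159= 1764.50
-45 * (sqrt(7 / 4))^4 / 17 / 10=-441 / 544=-0.81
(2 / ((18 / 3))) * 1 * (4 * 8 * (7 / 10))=112 / 15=7.47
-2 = -2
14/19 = 0.74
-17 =-17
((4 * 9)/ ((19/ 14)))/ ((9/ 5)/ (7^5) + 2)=42353640/ 3193501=13.26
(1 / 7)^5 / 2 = 1 / 33614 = 0.00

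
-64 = -64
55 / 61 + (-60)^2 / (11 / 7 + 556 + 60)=6.73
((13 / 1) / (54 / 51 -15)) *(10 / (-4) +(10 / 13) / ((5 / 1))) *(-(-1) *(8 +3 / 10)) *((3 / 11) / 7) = 86071 / 121660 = 0.71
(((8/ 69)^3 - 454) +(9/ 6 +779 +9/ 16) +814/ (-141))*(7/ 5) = 555599345077/ 1235193840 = 449.81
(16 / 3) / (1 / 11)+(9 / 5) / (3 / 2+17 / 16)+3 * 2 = 40202 / 615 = 65.37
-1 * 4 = -4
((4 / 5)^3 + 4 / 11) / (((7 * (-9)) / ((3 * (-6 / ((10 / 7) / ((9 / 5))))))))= 10836 / 34375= 0.32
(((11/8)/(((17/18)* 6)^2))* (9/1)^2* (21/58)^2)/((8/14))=24754653/31110272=0.80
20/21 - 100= -2080/21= -99.05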